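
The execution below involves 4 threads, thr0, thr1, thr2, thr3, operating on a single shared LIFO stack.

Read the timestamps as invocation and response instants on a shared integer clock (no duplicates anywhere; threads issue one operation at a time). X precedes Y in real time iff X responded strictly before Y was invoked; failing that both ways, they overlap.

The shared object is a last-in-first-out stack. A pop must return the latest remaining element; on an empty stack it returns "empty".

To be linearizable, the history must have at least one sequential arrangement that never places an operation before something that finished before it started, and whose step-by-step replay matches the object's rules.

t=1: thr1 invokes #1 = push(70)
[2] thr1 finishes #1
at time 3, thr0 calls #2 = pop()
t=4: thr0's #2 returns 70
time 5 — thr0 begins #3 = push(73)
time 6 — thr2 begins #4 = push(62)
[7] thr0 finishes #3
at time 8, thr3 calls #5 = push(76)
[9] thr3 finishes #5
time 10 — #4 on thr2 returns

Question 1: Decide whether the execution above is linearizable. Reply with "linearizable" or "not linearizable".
a witness: #1, #2, #3, #4, #5
step 1: #1 push(70) — stack <70>
step 2: #2 pop() → 70 — stack <>
step 3: #3 push(73) — stack <73>
step 4: #4 push(62) — stack <73,62>
step 5: #5 push(76) — stack <73,62,76>

linearizable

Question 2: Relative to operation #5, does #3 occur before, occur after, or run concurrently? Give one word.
#3 spans [5,7], #5 spans [8,9]
resp(#3)=7 < inv(#5)=8

before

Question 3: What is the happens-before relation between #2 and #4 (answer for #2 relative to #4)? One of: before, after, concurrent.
#2 spans [3,4], #4 spans [6,10]
resp(#2)=4 < inv(#4)=6

before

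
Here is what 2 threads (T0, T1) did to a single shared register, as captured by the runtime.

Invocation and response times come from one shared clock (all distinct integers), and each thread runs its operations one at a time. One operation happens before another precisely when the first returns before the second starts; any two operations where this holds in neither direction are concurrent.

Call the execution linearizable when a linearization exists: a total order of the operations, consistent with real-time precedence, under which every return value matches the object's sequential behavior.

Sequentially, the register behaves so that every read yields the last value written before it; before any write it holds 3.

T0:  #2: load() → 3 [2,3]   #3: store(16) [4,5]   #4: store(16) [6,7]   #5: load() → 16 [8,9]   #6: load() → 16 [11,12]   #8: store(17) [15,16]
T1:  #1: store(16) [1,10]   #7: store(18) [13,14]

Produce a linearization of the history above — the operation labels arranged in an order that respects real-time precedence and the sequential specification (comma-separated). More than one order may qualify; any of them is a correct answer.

#2, #1, #3, #4, #5, #6, #7, #8

1. #2 load() → 3, leaving value 3
2. #1 store(16), leaving value 16
3. #3 store(16), leaving value 16
4. #4 store(16), leaving value 16
5. #5 load() → 16, leaving value 16
6. #6 load() → 16, leaving value 16
7. #7 store(18), leaving value 18
8. #8 store(17), leaving value 17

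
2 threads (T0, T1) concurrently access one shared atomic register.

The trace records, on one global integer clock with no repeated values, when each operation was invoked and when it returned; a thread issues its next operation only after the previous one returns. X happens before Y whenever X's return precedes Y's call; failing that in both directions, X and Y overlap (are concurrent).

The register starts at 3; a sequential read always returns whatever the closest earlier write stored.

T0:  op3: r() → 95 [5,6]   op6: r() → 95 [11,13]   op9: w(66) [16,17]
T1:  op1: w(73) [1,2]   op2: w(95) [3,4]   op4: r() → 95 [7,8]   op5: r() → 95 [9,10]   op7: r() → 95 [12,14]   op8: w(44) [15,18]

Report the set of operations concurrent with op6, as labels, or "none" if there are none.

op7

op6 runs from 11 to 13; window-overlapping ops are concurrent
op1 [1,2]: before
op2 [3,4]: before
op3 [5,6]: before
op4 [7,8]: before
op5 [9,10]: before
op7 [12,14]: concurrent
op8 [15,18]: after
op9 [16,17]: after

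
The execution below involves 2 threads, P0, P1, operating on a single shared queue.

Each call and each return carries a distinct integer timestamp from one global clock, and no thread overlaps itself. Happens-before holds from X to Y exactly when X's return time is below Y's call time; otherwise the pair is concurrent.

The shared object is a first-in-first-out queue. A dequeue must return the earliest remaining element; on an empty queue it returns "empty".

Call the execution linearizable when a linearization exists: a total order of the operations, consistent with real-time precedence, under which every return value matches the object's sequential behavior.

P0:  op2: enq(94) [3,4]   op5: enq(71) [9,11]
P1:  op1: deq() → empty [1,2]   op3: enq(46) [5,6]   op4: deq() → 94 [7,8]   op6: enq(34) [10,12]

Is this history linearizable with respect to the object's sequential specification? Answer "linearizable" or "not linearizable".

linearizable

witness order: op1, op2, op3, op4, op5, op6
step 1: op1 deq() → empty — queue <>
step 2: op2 enq(94) — queue <94>
step 3: op3 enq(46) — queue <94,46>
step 4: op4 deq() → 94 — queue <46>
step 5: op5 enq(71) — queue <46,71>
step 6: op6 enq(34) — queue <46,71,34>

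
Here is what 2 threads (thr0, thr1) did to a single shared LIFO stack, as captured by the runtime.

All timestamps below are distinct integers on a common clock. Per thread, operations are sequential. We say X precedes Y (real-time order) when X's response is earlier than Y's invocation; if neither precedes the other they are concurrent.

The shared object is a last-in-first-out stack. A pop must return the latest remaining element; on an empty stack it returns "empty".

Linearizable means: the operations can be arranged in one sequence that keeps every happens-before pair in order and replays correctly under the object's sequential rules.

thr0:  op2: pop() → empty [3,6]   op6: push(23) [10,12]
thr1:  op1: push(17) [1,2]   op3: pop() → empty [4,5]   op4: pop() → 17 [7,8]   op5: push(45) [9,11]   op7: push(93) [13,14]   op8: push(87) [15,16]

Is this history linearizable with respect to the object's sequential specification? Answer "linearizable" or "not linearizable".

not linearizable

through event 5 a valid linearization exists; event 6 (op2 responding at time 6) ends that
no legal order exists: 2 real-time-consistent candidates over 3 completed LIFO stack operations, all rejected
sample order op1, op2, op3 stalls at step 2 — op2 pop() → empty has no legal effect
sample order op1, op3, op2 stalls at step 2 — op3 pop() → empty has no legal effect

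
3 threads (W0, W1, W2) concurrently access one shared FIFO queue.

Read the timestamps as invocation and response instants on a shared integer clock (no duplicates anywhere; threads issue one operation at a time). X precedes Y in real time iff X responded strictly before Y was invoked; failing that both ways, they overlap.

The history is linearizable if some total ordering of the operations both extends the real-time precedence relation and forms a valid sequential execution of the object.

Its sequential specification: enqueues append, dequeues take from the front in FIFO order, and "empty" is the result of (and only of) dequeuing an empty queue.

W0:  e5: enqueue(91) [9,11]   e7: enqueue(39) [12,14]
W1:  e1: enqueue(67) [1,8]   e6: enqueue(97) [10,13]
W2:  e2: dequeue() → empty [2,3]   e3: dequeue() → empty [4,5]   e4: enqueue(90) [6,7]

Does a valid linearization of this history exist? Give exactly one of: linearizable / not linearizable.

linearizable

witness order: e2, e3, e1, e4, e5, e6, e7
1. e2 dequeue() → empty, leaving queue <>
2. e3 dequeue() → empty, leaving queue <>
3. e1 enqueue(67), leaving queue <67>
4. e4 enqueue(90), leaving queue <67,90>
5. e5 enqueue(91), leaving queue <67,90,91>
6. e6 enqueue(97), leaving queue <67,90,91,97>
7. e7 enqueue(39), leaving queue <67,90,91,97,39>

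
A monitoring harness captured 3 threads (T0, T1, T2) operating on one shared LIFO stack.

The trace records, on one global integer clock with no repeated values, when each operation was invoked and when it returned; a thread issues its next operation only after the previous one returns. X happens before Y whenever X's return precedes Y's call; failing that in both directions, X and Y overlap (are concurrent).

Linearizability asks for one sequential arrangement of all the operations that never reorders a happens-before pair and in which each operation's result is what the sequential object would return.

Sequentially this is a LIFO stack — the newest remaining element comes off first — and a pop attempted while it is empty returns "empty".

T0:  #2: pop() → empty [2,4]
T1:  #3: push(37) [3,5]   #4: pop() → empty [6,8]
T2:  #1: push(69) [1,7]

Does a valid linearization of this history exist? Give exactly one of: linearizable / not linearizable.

events 1..7 are fine; event 8 — the response of #4 at time 8 — makes the prefix non-linearizable
all 8 real-time-respecting orders fail — 4 completed LIFO stack operations, no legal replay
sample order #1, #2, #3, #4 stalls at step 2 — #2 pop() → empty has no legal effect
sample order #1, #3, #2, #4 stalls at step 3 — #2 pop() → empty has no legal effect

not linearizable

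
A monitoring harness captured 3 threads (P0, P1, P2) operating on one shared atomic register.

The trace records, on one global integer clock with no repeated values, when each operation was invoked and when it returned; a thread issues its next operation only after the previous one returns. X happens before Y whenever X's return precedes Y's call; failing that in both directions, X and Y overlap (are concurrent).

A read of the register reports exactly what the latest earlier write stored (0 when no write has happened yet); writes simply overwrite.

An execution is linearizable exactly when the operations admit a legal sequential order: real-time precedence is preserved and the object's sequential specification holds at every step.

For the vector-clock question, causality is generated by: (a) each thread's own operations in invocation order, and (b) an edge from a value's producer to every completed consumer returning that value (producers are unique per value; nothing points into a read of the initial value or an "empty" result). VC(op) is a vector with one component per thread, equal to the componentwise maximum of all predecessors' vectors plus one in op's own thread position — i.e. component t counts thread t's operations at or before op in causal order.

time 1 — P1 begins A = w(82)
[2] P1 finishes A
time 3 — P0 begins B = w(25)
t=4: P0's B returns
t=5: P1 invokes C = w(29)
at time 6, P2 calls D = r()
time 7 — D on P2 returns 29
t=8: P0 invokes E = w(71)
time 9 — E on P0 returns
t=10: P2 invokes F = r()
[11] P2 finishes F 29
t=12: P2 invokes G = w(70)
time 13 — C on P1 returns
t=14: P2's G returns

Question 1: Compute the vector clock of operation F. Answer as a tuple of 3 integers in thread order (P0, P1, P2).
Answer: (0, 2, 2)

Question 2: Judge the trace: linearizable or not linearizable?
through event 10 a valid linearization exists; event 11 (F responding at time 11) ends that
exactly one order of the 5 completed ops respects real time; the atomic register replay fails
including or dropping the 1 pending operation (C) in any combination fails
one such order, A, B, D, E, F (pending dropped), breaks at step 3 where D r() → 29 is illegal

not linearizable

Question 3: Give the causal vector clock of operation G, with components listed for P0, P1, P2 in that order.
Answer: (0, 2, 3)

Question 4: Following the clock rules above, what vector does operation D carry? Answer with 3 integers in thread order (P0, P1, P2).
Answer: (0, 2, 1)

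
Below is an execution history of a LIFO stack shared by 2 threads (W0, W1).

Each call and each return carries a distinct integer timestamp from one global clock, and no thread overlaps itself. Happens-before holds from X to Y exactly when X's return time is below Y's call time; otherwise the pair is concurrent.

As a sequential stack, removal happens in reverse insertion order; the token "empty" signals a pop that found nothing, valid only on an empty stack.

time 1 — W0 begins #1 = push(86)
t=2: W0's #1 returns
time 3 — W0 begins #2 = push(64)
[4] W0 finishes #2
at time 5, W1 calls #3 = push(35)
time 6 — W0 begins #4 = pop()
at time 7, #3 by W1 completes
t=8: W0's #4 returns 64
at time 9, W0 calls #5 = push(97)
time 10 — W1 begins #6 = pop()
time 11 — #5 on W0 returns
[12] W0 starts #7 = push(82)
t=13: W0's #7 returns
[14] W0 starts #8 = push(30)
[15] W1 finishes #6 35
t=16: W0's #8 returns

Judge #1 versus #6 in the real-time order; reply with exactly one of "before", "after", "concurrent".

#1 spans [1,2], #6 spans [10,15]
resp(#1)=2 < inv(#6)=10

before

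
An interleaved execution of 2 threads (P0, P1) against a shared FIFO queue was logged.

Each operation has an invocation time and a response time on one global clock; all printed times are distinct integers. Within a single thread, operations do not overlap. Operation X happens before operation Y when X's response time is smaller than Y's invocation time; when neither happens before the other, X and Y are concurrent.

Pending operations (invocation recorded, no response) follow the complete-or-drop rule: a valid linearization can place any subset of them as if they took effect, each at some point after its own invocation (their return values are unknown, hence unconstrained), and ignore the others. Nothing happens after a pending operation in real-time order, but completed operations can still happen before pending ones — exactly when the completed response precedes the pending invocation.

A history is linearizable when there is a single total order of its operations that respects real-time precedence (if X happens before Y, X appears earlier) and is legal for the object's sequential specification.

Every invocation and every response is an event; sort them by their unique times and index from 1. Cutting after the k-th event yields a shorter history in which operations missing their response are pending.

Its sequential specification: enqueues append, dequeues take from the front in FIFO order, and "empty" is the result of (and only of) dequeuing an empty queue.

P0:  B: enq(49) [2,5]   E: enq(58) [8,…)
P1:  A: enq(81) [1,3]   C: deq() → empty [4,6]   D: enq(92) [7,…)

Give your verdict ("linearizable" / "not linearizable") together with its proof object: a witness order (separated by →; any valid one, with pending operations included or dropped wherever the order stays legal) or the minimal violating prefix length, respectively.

not linearizable — minimal violating prefix: 6 events

events 1..5 are fine; event 6 — the response of C at time 6 — makes the prefix non-linearizable
real-time-consistent orders of the 3 completed operations: 3 — all fail the FIFO queue replay
take A, B, C: step 3 already fails, because C deq() → empty cannot occur there
take A, C, B: step 2 already fails, because C deq() → empty cannot occur there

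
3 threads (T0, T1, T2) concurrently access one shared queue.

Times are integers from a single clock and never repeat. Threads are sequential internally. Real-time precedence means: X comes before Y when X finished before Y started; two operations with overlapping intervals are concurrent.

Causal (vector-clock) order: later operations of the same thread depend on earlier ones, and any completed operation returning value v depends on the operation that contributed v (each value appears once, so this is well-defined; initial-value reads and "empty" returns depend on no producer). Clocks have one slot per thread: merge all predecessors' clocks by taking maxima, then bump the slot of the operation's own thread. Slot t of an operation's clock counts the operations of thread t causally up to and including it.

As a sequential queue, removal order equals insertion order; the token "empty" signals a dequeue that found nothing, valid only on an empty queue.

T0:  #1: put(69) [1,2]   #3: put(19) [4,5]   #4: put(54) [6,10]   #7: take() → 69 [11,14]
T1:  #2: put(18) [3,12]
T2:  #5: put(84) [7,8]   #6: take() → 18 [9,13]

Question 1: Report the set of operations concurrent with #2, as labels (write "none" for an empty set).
overlap test against #2 [3,12]: concurrent iff the interval meets 3..12
#1 [1,2]: before
#3 [4,5]: concurrent
#4 [6,10]: concurrent
#5 [7,8]: concurrent
#6 [9,13]: concurrent
#7 [11,14]: concurrent

#3, #4, #5, #6, #7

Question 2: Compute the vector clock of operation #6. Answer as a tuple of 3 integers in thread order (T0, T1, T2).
#5, invoked 7, has no incoming edges; only T2's bump applies → (0, 0, 1)
#2, invoked 3, has no incoming edges; only T1's bump applies → (0, 1, 0)
#1, invoked 1, has no incoming edges; only T0's bump applies → (1, 0, 0)
#3, invoked 4, takes VC(#1)=(1, 0, 0) under max, adds 1 for T0 → (2, 0, 0)
#6, invoked 9, takes VC(#2)=(0, 1, 0), VC(#5)=(0, 0, 1) under max, adds 1 for T2 → (0, 1, 2)
#4, invoked 6, takes VC(#3)=(2, 0, 0) under max, adds 1 for T0 → (3, 0, 0)
#7, invoked 11, takes VC(#1)=(1, 0, 0), VC(#4)=(3, 0, 0) under max, adds 1 for T0 → (4, 0, 0)
target: VC(#6) = (0, 1, 2)

(0, 1, 2)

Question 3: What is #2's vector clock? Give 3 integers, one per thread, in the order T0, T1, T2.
root op #5, invoked 7: fresh clock plus T2's own tick → (0, 0, 1)
root op #2, invoked 3: fresh clock plus T1's own tick → (0, 1, 0)
root op #1, invoked 1: fresh clock plus T0's own tick → (1, 0, 0)
#3 (invocation 4): componentwise max over VC(#1)=(1, 0, 0), +1 at T0, giving (2, 0, 0)
#6 (invocation 9): componentwise max over VC(#2)=(0, 1, 0), VC(#5)=(0, 0, 1), +1 at T2, giving (0, 1, 2)
#4 (invocation 6): componentwise max over VC(#3)=(2, 0, 0), +1 at T0, giving (3, 0, 0)
#7 (invocation 11): componentwise max over VC(#1)=(1, 0, 0), VC(#4)=(3, 0, 0), +1 at T0, giving (4, 0, 0)
target: VC(#2) = (0, 1, 0)

(0, 1, 0)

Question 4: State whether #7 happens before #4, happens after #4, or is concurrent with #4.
#7 spans [11,14], #4 spans [6,10]
resp(#4)=10 < inv(#7)=11

after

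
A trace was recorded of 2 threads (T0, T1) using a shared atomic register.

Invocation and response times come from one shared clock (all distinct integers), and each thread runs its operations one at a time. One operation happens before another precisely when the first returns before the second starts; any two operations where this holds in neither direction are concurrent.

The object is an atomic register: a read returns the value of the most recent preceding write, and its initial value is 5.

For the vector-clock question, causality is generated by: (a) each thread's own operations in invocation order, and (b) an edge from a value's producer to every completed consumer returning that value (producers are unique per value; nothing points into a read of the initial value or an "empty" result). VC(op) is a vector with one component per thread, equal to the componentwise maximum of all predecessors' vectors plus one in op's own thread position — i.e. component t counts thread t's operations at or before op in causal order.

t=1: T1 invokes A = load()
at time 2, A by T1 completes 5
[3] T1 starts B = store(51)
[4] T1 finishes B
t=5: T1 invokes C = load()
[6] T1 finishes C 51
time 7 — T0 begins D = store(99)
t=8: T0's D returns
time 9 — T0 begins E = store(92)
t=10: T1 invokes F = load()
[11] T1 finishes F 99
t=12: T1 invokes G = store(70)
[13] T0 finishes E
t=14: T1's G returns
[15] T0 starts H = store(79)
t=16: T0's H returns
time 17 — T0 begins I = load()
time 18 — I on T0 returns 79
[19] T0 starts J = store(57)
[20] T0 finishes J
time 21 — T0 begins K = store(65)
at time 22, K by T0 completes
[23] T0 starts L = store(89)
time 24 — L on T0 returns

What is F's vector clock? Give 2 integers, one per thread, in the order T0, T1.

A, invoked 1, has no incoming edges; only T1's bump applies → (0, 1)
D, invoked 7, has no incoming edges; only T0's bump applies → (1, 0)
invoked at 3, B merges VC(A)=(0, 1) and bumps T1's slot → (0, 2)
invoked at 9, E merges VC(D)=(1, 0) and bumps T0's slot → (2, 0)
invoked at 5, C merges VC(B)=(0, 2) and bumps T1's slot → (0, 3)
invoked at 15, H merges VC(E)=(2, 0) and bumps T0's slot → (3, 0)
invoked at 17, I merges VC(H)=(3, 0) and bumps T0's slot → (4, 0)
invoked at 10, F merges VC(C)=(0, 3), VC(D)=(1, 0) and bumps T1's slot → (1, 4)
invoked at 19, J merges VC(I)=(4, 0) and bumps T0's slot → (5, 0)
invoked at 12, G merges VC(F)=(1, 4) and bumps T1's slot → (1, 5)
invoked at 21, K merges VC(J)=(5, 0) and bumps T0's slot → (6, 0)
invoked at 23, L merges VC(K)=(6, 0) and bumps T0's slot → (7, 0)
target: VC(F) = (1, 4)

(1, 4)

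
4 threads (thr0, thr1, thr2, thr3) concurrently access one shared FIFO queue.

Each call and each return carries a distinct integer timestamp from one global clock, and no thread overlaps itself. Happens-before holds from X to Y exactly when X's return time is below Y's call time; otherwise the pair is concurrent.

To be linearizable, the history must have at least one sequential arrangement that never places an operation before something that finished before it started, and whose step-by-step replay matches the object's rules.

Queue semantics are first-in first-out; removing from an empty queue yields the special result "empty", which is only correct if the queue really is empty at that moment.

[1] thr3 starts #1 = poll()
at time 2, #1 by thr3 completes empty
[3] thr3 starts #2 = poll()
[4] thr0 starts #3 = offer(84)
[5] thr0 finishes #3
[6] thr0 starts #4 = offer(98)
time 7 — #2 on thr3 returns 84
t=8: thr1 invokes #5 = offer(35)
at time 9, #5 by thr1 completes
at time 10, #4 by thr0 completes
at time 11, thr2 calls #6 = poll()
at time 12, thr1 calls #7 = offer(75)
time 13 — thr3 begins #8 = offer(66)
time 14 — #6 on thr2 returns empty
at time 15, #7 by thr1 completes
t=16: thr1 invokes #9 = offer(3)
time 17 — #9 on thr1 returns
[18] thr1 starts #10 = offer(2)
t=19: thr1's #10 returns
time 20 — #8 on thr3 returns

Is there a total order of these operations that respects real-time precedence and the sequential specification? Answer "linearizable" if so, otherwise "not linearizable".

cut after 13 events: linearizable; cut after 14 events (#6 responds, time 14): not linearizable
no legal order exists: 5 real-time-consistent candidates over 6 completed FIFO queue operations, all rejected
completion choices over the 2 pending operations (#7, #8) were checked; none helps
for example #1, #2, #3, #4, #5, #6 (pending dropped) fails at step 2: #2 poll() → 84 is not legal there
for example #1, #2, #3, #5, #4, #6 (pending dropped) fails at step 2: #2 poll() → 84 is not legal there

not linearizable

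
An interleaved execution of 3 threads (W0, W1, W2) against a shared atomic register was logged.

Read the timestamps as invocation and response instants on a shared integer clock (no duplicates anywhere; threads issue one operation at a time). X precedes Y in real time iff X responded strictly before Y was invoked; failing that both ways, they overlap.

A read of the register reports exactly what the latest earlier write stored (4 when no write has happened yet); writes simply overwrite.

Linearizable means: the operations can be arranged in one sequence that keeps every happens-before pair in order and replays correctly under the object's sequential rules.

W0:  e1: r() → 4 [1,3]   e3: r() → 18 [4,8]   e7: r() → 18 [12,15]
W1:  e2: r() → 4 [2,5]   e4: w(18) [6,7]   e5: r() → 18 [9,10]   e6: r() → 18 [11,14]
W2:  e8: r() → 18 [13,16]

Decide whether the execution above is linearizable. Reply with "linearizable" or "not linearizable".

one valid linearization: e1, e2, e4, e3, e5, e6, e7, e8
step 1: e1 r() → 4 — value 4
step 2: e2 r() → 4 — value 4
step 3: e4 w(18) — value 18
step 4: e3 r() → 18 — value 18
step 5: e5 r() → 18 — value 18
step 6: e6 r() → 18 — value 18
step 7: e7 r() → 18 — value 18
step 8: e8 r() → 18 — value 18

linearizable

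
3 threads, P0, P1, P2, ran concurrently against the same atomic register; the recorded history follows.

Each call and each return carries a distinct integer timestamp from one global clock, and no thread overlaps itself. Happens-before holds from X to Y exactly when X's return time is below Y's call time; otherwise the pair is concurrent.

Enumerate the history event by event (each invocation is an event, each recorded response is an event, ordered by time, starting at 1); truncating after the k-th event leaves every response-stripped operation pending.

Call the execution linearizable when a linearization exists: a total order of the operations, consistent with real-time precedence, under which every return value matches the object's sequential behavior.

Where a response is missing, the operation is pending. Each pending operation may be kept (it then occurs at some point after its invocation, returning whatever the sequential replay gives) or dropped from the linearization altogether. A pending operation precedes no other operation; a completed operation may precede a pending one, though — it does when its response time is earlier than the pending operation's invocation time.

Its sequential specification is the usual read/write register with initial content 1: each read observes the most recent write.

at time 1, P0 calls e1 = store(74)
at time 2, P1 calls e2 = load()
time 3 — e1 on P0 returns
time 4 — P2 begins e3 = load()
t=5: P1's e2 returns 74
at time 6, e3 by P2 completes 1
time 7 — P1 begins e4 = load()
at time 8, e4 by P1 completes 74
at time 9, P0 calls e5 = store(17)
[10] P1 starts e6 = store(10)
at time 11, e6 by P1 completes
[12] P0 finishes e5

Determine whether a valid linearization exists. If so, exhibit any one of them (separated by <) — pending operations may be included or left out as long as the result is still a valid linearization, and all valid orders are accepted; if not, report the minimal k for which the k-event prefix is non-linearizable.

events 1..5 are fine; event 6 — the response of e3 at time 6 — makes the prefix non-linearizable
3 orders of the 3 completed atomic register ops respect real time; none is legal
for example e1, e2, e3 fails at step 3: e3 load() → 1 is not legal there
for example e1, e3, e2 fails at step 2: e3 load() → 1 is not legal there

not linearizable — minimal violating prefix: 6 events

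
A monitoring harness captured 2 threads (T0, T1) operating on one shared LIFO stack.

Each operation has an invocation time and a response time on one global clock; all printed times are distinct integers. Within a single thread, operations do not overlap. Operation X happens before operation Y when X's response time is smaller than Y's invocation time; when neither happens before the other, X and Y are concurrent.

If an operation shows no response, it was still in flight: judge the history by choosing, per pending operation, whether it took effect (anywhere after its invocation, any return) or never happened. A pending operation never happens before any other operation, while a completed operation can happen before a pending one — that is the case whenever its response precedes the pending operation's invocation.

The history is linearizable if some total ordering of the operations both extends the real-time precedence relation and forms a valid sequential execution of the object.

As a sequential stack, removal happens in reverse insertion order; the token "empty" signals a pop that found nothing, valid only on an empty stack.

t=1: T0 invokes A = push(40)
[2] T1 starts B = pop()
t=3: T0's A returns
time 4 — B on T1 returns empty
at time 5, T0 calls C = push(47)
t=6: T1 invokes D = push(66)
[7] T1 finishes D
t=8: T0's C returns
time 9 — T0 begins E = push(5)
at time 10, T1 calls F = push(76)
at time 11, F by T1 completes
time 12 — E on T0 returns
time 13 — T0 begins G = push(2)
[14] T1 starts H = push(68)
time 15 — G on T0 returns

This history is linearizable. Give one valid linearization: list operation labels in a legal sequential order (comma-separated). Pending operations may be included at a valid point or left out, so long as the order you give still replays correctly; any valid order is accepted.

B, A, C, D, E, F, G

1. B pop() → empty, leaving stack <>
2. A push(40), leaving stack <40>
3. C push(47), leaving stack <40,47>
4. D push(66), leaving stack <40,47,66>
5. E push(5), leaving stack <40,47,66,5>
6. F push(76), leaving stack <40,47,66,5,76>
7. G push(2), leaving stack <40,47,66,5,76,2>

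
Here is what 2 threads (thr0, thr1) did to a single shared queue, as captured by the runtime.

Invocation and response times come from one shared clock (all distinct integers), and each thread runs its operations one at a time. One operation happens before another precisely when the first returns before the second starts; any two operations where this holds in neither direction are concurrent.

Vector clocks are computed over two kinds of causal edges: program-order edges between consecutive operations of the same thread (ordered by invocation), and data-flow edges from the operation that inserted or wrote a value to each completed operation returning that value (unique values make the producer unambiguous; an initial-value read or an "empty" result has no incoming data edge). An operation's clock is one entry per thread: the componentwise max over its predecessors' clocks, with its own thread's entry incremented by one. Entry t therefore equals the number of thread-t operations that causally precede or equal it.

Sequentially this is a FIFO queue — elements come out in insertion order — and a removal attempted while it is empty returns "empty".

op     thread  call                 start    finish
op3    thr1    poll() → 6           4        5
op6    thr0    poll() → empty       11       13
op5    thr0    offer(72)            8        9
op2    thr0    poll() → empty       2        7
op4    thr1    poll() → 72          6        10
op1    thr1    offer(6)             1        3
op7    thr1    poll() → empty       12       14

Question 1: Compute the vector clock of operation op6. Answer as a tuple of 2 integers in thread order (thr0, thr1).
(3, 0)

VC(op1, invoked at 1): no causal predecessors; +1 on thr1 → (0, 1)
VC(op2, invoked at 2): no causal predecessors; +1 on thr0 → (1, 0)
merge at op3 (invoked 4): VC(op1)=(0, 1), own-thread bump on thr1 → (0, 2)
merge at op5 (invoked 8): VC(op2)=(1, 0), own-thread bump on thr0 → (2, 0)
merge at op6 (invoked 11): VC(op5)=(2, 0), own-thread bump on thr0 → (3, 0)
merge at op4 (invoked 6): VC(op3)=(0, 2), VC(op5)=(2, 0), own-thread bump on thr1 → (2, 3)
merge at op7 (invoked 12): VC(op4)=(2, 3), own-thread bump on thr1 → (2, 4)
target: VC(op6) = (3, 0)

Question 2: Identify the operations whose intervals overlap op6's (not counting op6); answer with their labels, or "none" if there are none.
op7

op6 spans [11,13]; an op avoiding the whole window 11..13 is ordered, any other is concurrent
op1 [1,3]: before
op2 [2,7]: before
op3 [4,5]: before
op4 [6,10]: before
op5 [8,9]: before
op7 [12,14]: concurrent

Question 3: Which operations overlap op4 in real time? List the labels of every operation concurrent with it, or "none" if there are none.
op2, op5

concurrent with op4 ([6,10]): every op whose interval crosses 6..10
op1 [1,3]: before
op2 [2,7]: concurrent
op3 [4,5]: before
op5 [8,9]: concurrent
op6 [11,13]: after
op7 [12,14]: after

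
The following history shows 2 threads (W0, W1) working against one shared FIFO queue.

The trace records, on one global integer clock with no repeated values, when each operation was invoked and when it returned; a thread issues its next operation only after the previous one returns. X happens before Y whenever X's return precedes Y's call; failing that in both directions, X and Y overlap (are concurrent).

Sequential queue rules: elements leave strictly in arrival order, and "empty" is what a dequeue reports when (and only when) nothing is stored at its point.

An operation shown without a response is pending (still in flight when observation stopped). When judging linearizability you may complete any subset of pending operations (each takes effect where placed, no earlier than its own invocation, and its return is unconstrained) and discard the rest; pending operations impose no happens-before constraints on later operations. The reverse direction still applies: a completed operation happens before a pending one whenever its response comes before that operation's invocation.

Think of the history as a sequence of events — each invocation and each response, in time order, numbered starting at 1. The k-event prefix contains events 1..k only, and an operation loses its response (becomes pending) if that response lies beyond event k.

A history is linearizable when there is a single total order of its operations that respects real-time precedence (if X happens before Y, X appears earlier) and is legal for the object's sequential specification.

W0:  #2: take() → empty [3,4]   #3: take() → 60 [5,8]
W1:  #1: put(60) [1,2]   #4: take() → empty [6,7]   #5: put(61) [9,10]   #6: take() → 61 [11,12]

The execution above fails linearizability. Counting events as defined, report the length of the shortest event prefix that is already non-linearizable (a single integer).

events 1..3 are linearizable, e.g. via #1:
step 1: #1 put(60) — queue <60>
once event 4 joins (#2's response, time 4), exhaustive search finds no witness
one such order, #1, #2, breaks at step 2 where #2 take() → empty is illegal

4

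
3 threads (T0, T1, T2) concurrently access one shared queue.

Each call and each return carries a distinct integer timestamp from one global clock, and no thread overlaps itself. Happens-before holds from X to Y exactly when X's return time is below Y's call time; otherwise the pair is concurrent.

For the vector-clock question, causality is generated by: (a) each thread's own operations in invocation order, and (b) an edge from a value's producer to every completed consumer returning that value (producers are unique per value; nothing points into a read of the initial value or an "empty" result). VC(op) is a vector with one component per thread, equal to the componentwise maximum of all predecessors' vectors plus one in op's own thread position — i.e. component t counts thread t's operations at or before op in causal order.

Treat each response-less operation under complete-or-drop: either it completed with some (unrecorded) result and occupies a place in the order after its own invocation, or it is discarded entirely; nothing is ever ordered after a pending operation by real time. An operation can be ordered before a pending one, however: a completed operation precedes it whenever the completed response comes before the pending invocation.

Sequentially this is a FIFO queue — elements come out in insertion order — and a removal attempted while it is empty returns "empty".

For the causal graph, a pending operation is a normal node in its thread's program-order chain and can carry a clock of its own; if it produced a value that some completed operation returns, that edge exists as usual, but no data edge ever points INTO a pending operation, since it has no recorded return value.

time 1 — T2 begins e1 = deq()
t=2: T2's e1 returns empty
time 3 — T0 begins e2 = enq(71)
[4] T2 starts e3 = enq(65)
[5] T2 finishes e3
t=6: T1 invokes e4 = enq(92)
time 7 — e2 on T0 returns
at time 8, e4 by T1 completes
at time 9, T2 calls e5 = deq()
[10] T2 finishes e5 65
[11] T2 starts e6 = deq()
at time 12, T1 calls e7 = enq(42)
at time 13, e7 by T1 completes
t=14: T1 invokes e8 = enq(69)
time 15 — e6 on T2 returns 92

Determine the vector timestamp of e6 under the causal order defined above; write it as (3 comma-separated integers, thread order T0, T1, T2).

(0, 1, 4)

e1 (invocation 1): nothing precedes it; T2's component alone gives (0, 0, 1)
e4 (invocation 6): nothing precedes it; T1's component alone gives (0, 1, 0)
e2 (invocation 3): nothing precedes it; T0's component alone gives (1, 0, 0)
VC(e3, invoked at 4): max of VC(e1)=(0, 0, 1), then +1 on thread T2 → (0, 0, 2)
VC(e7, invoked at 12): max of VC(e4)=(0, 1, 0), then +1 on thread T1 → (0, 2, 0)
VC(e5, invoked at 9): max of VC(e3)=(0, 0, 2), then +1 on thread T2 → (0, 0, 3)
VC(e8, invoked at 14): max of VC(e7)=(0, 2, 0), then +1 on thread T1 → (0, 3, 0)
VC(e6, invoked at 11): max of VC(e4)=(0, 1, 0), VC(e5)=(0, 0, 3), then +1 on thread T2 → (0, 1, 4)
target: VC(e6) = (0, 1, 4)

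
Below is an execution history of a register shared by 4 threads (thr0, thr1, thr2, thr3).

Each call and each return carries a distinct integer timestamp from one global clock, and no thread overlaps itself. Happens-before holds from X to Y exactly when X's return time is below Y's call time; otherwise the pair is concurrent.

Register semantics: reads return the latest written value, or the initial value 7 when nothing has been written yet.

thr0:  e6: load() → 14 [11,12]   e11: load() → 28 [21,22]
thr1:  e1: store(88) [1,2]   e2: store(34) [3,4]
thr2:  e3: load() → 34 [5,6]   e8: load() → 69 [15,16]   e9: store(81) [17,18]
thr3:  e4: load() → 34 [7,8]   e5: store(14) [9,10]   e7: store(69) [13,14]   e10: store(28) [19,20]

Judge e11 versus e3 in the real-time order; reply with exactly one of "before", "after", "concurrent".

e11 spans [21,22], e3 spans [5,6]
resp(e3)=6 < inv(e11)=21

after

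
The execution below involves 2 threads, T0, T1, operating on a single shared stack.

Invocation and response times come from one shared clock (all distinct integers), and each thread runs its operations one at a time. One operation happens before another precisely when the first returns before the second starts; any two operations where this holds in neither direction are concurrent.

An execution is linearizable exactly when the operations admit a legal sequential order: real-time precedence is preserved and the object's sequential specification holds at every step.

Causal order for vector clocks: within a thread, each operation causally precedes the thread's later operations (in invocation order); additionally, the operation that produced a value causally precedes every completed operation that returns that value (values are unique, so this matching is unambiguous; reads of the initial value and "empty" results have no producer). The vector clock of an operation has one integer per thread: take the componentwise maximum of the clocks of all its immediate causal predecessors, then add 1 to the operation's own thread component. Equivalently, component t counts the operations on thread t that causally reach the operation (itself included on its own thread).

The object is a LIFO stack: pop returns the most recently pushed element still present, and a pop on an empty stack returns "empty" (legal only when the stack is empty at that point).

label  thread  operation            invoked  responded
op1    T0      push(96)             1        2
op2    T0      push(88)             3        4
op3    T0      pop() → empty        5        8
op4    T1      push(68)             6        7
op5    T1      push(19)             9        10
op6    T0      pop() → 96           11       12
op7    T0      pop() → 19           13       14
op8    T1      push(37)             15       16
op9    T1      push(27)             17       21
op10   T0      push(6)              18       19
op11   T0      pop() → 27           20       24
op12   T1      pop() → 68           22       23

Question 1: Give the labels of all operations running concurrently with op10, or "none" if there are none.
op9

op10 spans [18,19]; an op avoiding the whole window 18..19 is ordered, any other is concurrent
op1 [1,2]: before
op2 [3,4]: before
op3 [5,8]: before
op4 [6,7]: before
op5 [9,10]: before
op6 [11,12]: before
op7 [13,14]: before
op8 [15,16]: before
op9 [17,21]: concurrent
op11 [20,24]: after
op12 [22,23]: after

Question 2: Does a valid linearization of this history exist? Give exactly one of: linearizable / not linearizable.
not linearizable

events 1..7 are fine; event 8 — the response of op3 at time 8 — makes the prefix non-linearizable
the 4 completed operations admit 2 real-time orders; each fails the stack replay
take op1, op2, op3, op4: step 3 already fails, because op3 pop() → empty cannot occur there
take op1, op2, op4, op3: step 4 already fails, because op3 pop() → empty cannot occur there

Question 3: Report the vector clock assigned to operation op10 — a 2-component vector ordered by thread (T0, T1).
(6, 2)

VC(op4, invoked at 6): no causal predecessors; +1 on T1 → (0, 1)
VC(op1, invoked at 1): no causal predecessors; +1 on T0 → (1, 0)
VC(op5, invoked at 9): max of VC(op4)=(0, 1), then +1 on thread T1 → (0, 2)
VC(op2, invoked at 3): max of VC(op1)=(1, 0), then +1 on thread T0 → (2, 0)
VC(op8, invoked at 15): max of VC(op5)=(0, 2), then +1 on thread T1 → (0, 3)
VC(op3, invoked at 5): max of VC(op2)=(2, 0), then +1 on thread T0 → (3, 0)
VC(op9, invoked at 17): max of VC(op8)=(0, 3), then +1 on thread T1 → (0, 4)
VC(op6, invoked at 11): max of VC(op1)=(1, 0), VC(op3)=(3, 0), then +1 on thread T0 → (4, 0)
VC(op12, invoked at 22): max of VC(op4)=(0, 1), VC(op9)=(0, 4), then +1 on thread T1 → (0, 5)
VC(op7, invoked at 13): max of VC(op5)=(0, 2), VC(op6)=(4, 0), then +1 on thread T0 → (5, 2)
VC(op10, invoked at 18): max of VC(op7)=(5, 2), then +1 on thread T0 → (6, 2)
VC(op11, invoked at 20): max of VC(op9)=(0, 4), VC(op10)=(6, 2), then +1 on thread T0 → (7, 4)
target: VC(op10) = (6, 2)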